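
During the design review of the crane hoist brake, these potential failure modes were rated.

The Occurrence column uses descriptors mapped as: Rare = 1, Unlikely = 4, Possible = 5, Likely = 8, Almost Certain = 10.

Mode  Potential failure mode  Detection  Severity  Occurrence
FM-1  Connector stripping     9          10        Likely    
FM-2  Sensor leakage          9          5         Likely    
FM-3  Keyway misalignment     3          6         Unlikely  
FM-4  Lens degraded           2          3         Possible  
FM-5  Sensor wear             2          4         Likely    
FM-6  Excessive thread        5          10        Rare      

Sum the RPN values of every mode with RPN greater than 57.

RPN = Severity × Occurrence × Detection:
  FM-1: 10 × 8 × 9 = 720
  FM-2: 5 × 8 × 9 = 360
  FM-3: 6 × 4 × 3 = 72
  FM-4: 3 × 5 × 2 = 30
  FM-5: 4 × 8 × 2 = 64
  FM-6: 10 × 1 × 5 = 50
RPN > 57: FM-1 (720), FM-2 (360), FM-3 (72), FM-5 (64).
Sum: 720 + 360 + 72 + 64 = 1216.

1216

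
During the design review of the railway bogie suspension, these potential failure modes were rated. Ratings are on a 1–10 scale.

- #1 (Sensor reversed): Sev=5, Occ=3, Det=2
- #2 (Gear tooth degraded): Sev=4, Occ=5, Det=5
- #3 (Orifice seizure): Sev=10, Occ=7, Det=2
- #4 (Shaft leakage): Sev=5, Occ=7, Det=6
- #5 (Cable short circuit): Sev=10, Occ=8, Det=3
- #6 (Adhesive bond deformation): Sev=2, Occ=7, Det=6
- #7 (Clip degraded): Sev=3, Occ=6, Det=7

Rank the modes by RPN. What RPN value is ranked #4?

126

RPN = Severity × Occurrence × Detection:
  #1: 5 × 3 × 2 = 30
  #2: 4 × 5 × 5 = 100
  #3: 10 × 7 × 2 = 140
  #4: 5 × 7 × 6 = 210
  #5: 10 × 8 × 3 = 240
  #6: 2 × 7 × 6 = 84
  #7: 3 × 6 × 7 = 126
Sorted descending: 240, 210, 140, 126, 100, 84, 30.
The fourth-highest RPN is 126 (#7).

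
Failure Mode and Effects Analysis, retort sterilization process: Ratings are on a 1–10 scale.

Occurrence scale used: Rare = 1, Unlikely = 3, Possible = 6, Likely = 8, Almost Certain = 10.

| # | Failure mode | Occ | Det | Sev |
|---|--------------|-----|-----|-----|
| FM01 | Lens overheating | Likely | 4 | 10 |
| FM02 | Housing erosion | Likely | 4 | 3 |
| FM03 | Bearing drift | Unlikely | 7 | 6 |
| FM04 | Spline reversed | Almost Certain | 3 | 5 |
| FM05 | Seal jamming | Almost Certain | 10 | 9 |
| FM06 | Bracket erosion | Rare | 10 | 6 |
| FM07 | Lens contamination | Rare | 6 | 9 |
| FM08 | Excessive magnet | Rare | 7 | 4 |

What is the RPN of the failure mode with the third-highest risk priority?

150

RPN = Severity × Occurrence × Detection:
  FM01: 10 × 8 × 4 = 320
  FM02: 3 × 8 × 4 = 96
  FM03: 6 × 3 × 7 = 126
  FM04: 5 × 10 × 3 = 150
  FM05: 9 × 10 × 10 = 900
  FM06: 6 × 1 × 10 = 60
  FM07: 9 × 1 × 6 = 54
  FM08: 4 × 1 × 7 = 28
Sorted descending: 900, 320, 150, 126, 96, 60, 54, 28.
The third-highest RPN is 150 (FM04).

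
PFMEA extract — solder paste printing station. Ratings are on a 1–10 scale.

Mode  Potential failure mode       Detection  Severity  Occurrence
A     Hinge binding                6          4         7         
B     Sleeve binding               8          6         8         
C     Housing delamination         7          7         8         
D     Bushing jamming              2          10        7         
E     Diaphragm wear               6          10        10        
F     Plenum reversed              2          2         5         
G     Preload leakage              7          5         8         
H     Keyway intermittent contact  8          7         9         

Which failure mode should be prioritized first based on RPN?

RPN = Severity × Occurrence × Detection:
  A: 4 × 7 × 6 = 168
  B: 6 × 8 × 8 = 384
  C: 7 × 8 × 7 = 392
  D: 10 × 7 × 2 = 140
  E: 10 × 10 × 6 = 600
  F: 2 × 5 × 2 = 20
  G: 5 × 8 × 7 = 280
  H: 7 × 9 × 8 = 504
Highest RPN is 600 → E.

E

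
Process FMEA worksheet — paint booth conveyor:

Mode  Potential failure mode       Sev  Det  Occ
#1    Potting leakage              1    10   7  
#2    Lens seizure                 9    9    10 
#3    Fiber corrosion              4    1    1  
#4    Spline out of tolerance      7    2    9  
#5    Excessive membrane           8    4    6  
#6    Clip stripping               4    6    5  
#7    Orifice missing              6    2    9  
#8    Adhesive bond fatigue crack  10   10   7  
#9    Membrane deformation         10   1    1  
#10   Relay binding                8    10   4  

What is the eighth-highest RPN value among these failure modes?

70

RPN = Severity × Occurrence × Detection:
  #1: 1 × 7 × 10 = 70
  #2: 9 × 10 × 9 = 810
  #3: 4 × 1 × 1 = 4
  #4: 7 × 9 × 2 = 126
  #5: 8 × 6 × 4 = 192
  #6: 4 × 5 × 6 = 120
  #7: 6 × 9 × 2 = 108
  #8: 10 × 7 × 10 = 700
  #9: 10 × 1 × 1 = 10
  #10: 8 × 4 × 10 = 320
Sorted descending: 810, 700, 320, 192, 126, 120, 108, 70, 10, 4.
The eighth-highest RPN is 70 (#1).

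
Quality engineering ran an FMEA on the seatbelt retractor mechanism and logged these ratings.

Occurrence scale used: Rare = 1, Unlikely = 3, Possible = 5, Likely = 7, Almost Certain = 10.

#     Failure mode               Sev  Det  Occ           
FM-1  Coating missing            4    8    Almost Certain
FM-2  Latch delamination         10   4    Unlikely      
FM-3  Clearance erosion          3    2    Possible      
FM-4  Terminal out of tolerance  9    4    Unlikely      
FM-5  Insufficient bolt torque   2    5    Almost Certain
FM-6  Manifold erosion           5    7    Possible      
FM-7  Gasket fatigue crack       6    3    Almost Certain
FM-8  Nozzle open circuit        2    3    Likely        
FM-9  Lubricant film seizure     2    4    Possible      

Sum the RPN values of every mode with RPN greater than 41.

1045

RPN = Severity × Occurrence × Detection:
  FM-1: 4 × 10 × 8 = 320
  FM-2: 10 × 3 × 4 = 120
  FM-3: 3 × 5 × 2 = 30
  FM-4: 9 × 3 × 4 = 108
  FM-5: 2 × 10 × 5 = 100
  FM-6: 5 × 5 × 7 = 175
  FM-7: 6 × 10 × 3 = 180
  FM-8: 2 × 7 × 3 = 42
  FM-9: 2 × 5 × 4 = 40
RPN > 41: FM-1 (320), FM-2 (120), FM-4 (108), FM-5 (100), FM-6 (175), FM-7 (180), FM-8 (42).
Sum: 320 + 120 + 108 + 100 + 175 + 180 + 42 = 1045.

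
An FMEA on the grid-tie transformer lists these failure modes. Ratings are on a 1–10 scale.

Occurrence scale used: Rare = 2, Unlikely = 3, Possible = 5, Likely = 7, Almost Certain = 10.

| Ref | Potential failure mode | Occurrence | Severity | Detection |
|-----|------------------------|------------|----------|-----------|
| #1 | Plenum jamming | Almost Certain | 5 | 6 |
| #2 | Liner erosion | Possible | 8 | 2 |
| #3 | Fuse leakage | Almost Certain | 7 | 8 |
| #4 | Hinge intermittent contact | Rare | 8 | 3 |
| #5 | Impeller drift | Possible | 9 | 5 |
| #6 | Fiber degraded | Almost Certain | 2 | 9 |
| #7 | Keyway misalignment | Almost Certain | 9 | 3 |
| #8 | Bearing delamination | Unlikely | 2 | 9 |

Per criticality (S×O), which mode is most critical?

#7

Criticality = Severity × Occurrence:
  #1: 5 × 10 = 50
  #2: 8 × 5 = 40
  #3: 7 × 10 = 70
  #4: 8 × 2 = 16
  #5: 9 × 5 = 45
  #6: 2 × 10 = 20
  #7: 9 × 10 = 90
  #8: 2 × 3 = 6
Highest criticality is 90 → #7.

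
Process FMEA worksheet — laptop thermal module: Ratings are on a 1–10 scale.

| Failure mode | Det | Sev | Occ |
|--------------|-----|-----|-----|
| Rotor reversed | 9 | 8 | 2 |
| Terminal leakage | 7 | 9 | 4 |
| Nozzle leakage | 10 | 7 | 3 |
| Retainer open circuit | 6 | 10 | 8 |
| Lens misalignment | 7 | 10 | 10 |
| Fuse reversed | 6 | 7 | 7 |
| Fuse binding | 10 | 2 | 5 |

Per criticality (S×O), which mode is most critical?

Lens misalignment

Criticality = Severity × Occurrence:
  Rotor reversed: 8 × 2 = 16
  Terminal leakage: 9 × 4 = 36
  Nozzle leakage: 7 × 3 = 21
  Retainer open circuit: 10 × 8 = 80
  Lens misalignment: 10 × 10 = 100
  Fuse reversed: 7 × 7 = 49
  Fuse binding: 2 × 5 = 10
Highest criticality is 100 → Lens misalignment.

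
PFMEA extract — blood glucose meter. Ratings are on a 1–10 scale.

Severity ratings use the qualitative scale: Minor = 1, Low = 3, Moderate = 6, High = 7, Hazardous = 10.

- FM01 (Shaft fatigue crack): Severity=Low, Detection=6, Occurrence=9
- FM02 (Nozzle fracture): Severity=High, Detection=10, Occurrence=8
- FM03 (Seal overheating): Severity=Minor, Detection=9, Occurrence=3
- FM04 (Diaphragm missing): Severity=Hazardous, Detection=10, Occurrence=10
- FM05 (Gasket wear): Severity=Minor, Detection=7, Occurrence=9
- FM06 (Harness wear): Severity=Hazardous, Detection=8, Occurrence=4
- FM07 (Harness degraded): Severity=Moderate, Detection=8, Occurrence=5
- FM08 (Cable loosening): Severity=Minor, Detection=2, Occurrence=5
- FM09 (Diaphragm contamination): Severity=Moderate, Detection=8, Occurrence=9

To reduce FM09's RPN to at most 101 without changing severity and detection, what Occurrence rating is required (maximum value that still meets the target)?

FM09: S=6, O=9, D=8 → current RPN = 432.
Fixed product = 48. Need 48 × O ≤ 101, so O ≤ 101/48 = 2.10.
Maximum integer Occurrence rating = 2 (gives RPN 96; O=3 would give 144 > 101).

2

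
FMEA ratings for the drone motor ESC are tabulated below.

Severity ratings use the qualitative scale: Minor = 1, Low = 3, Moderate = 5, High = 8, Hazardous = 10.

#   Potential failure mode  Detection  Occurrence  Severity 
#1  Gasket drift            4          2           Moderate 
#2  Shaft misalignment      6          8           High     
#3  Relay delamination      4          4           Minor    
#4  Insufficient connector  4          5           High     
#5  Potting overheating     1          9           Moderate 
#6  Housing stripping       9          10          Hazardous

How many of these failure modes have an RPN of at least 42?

4

RPN = Severity × Occurrence × Detection:
  #1: 5 × 2 × 4 = 40
  #2: 8 × 8 × 6 = 384
  #3: 1 × 4 × 4 = 16
  #4: 8 × 5 × 4 = 160
  #5: 5 × 9 × 1 = 45
  #6: 10 × 10 × 9 = 900
Modes with RPN ≥ 42: #2 (384), #4 (160), #5 (45), #6 (900) → 4.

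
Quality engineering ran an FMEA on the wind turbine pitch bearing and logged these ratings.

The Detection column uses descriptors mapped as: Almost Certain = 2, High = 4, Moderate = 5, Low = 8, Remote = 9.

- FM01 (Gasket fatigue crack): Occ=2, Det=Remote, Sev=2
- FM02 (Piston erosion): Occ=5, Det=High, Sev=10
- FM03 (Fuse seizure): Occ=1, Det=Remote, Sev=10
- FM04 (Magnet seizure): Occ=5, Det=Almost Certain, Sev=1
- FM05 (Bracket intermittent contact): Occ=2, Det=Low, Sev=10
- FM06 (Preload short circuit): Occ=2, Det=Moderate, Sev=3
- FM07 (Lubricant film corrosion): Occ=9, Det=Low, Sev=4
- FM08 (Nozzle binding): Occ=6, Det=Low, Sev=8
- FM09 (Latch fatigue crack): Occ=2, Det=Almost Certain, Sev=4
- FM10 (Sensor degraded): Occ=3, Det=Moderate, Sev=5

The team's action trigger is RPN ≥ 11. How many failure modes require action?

9

RPN = Severity × Occurrence × Detection:
  FM01: 2 × 2 × 9 = 36
  FM02: 10 × 5 × 4 = 200
  FM03: 10 × 1 × 9 = 90
  FM04: 1 × 5 × 2 = 10
  FM05: 10 × 2 × 8 = 160
  FM06: 3 × 2 × 5 = 30
  FM07: 4 × 9 × 8 = 288
  FM08: 8 × 6 × 8 = 384
  FM09: 4 × 2 × 2 = 16
  FM10: 5 × 3 × 5 = 75
Modes with RPN ≥ 11: FM01 (36), FM02 (200), FM03 (90), FM05 (160), FM06 (30), FM07 (288), FM08 (384), FM09 (16), FM10 (75) → 9.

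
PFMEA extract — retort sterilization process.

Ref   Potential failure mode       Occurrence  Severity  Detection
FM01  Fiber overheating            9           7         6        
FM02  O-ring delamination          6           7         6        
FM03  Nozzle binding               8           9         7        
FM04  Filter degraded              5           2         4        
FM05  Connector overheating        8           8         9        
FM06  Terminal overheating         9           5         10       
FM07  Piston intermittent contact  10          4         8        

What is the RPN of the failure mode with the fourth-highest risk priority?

378

RPN = Severity × Occurrence × Detection:
  FM01: 7 × 9 × 6 = 378
  FM02: 7 × 6 × 6 = 252
  FM03: 9 × 8 × 7 = 504
  FM04: 2 × 5 × 4 = 40
  FM05: 8 × 8 × 9 = 576
  FM06: 5 × 9 × 10 = 450
  FM07: 4 × 10 × 8 = 320
Sorted descending: 576, 504, 450, 378, 320, 252, 40.
The fourth-highest RPN is 378 (FM01).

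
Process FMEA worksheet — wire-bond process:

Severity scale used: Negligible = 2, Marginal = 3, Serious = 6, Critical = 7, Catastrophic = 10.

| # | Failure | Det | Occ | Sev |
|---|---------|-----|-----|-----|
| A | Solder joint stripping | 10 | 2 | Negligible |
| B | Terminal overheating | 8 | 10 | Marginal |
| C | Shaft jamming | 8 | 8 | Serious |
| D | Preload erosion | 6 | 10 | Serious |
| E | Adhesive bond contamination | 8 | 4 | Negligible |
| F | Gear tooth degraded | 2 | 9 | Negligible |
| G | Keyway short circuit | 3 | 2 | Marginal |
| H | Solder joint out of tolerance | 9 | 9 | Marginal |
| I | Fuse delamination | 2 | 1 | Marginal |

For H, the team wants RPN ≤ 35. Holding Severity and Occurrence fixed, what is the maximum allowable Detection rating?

H: S=3, O=9, D=9 → current RPN = 243.
Fixed product = 27. Need 27 × D ≤ 35, so D ≤ 35/27 = 1.30.
Maximum integer Detection rating = 1 (gives RPN 27; D=2 would give 54 > 35).

1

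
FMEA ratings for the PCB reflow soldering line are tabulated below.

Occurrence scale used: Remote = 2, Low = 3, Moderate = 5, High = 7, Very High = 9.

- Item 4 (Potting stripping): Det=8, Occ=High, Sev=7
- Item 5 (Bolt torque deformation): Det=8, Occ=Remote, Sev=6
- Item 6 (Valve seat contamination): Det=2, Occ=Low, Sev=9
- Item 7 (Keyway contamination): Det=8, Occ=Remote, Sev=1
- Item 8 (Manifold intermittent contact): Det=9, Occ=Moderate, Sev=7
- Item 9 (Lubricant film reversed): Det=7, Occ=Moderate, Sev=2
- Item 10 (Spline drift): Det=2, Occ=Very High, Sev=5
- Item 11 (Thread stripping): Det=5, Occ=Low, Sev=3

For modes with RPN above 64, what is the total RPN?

RPN = Severity × Occurrence × Detection:
  Item 4: 7 × 7 × 8 = 392
  Item 5: 6 × 2 × 8 = 96
  Item 6: 9 × 3 × 2 = 54
  Item 7: 1 × 2 × 8 = 16
  Item 8: 7 × 5 × 9 = 315
  Item 9: 2 × 5 × 7 = 70
  Item 10: 5 × 9 × 2 = 90
  Item 11: 3 × 3 × 5 = 45
RPN > 64: Item 4 (392), Item 5 (96), Item 8 (315), Item 9 (70), Item 10 (90).
Sum: 392 + 96 + 315 + 70 + 90 = 963.

963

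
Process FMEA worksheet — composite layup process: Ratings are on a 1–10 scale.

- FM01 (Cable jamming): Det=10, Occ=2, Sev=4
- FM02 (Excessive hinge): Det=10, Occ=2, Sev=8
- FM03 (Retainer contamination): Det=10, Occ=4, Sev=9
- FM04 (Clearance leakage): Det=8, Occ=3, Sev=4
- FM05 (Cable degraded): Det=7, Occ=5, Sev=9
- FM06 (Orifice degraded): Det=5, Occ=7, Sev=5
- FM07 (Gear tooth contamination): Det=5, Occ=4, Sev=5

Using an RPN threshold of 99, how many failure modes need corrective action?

RPN = Severity × Occurrence × Detection:
  FM01: 4 × 2 × 10 = 80
  FM02: 8 × 2 × 10 = 160
  FM03: 9 × 4 × 10 = 360
  FM04: 4 × 3 × 8 = 96
  FM05: 9 × 5 × 7 = 315
  FM06: 5 × 7 × 5 = 175
  FM07: 5 × 4 × 5 = 100
Modes with RPN ≥ 99: FM02 (160), FM03 (360), FM05 (315), FM06 (175), FM07 (100) → 5.

5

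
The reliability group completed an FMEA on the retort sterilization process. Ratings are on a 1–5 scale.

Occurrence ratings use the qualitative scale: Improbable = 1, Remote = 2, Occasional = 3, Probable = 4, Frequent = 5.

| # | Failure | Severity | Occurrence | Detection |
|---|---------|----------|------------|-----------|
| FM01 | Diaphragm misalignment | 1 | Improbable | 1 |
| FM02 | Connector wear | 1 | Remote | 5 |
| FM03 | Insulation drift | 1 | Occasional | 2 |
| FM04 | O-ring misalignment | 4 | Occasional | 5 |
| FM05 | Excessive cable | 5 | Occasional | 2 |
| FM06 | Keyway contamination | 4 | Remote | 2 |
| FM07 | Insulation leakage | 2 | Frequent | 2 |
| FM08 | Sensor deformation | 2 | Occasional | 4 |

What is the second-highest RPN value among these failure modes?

RPN = Severity × Occurrence × Detection:
  FM01: 1 × 1 × 1 = 1
  FM02: 1 × 2 × 5 = 10
  FM03: 1 × 3 × 2 = 6
  FM04: 4 × 3 × 5 = 60
  FM05: 5 × 3 × 2 = 30
  FM06: 4 × 2 × 2 = 16
  FM07: 2 × 5 × 2 = 20
  FM08: 2 × 3 × 4 = 24
Sorted descending: 60, 30, 24, 20, 16, 10, 6, 1.
The second-highest RPN is 30 (FM05).

30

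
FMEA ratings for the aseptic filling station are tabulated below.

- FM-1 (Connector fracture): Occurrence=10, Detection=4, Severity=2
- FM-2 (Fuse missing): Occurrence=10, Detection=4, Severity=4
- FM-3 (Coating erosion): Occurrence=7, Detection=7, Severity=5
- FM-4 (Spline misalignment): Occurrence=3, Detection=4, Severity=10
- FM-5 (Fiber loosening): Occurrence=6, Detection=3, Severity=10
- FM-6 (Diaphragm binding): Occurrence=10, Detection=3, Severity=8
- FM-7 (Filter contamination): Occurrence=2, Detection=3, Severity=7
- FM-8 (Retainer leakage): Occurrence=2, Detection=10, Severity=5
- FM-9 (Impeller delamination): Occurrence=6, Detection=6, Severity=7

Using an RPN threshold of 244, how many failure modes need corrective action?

RPN = Severity × Occurrence × Detection:
  FM-1: 2 × 10 × 4 = 80
  FM-2: 4 × 10 × 4 = 160
  FM-3: 5 × 7 × 7 = 245
  FM-4: 10 × 3 × 4 = 120
  FM-5: 10 × 6 × 3 = 180
  FM-6: 8 × 10 × 3 = 240
  FM-7: 7 × 2 × 3 = 42
  FM-8: 5 × 2 × 10 = 100
  FM-9: 7 × 6 × 6 = 252
Modes with RPN ≥ 244: FM-3 (245), FM-9 (252) → 2.

2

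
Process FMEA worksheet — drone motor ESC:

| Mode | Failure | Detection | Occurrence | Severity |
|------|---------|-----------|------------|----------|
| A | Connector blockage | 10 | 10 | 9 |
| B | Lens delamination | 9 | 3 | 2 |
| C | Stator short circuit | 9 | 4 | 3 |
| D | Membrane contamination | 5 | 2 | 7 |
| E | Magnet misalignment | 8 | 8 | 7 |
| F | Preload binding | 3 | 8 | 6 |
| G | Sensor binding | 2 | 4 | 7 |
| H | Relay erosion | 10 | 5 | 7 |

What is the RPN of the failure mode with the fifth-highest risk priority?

RPN = Severity × Occurrence × Detection:
  A: 9 × 10 × 10 = 900
  B: 2 × 3 × 9 = 54
  C: 3 × 4 × 9 = 108
  D: 7 × 2 × 5 = 70
  E: 7 × 8 × 8 = 448
  F: 6 × 8 × 3 = 144
  G: 7 × 4 × 2 = 56
  H: 7 × 5 × 10 = 350
Sorted descending: 900, 448, 350, 144, 108, 70, 56, 54.
The fifth-highest RPN is 108 (C).

108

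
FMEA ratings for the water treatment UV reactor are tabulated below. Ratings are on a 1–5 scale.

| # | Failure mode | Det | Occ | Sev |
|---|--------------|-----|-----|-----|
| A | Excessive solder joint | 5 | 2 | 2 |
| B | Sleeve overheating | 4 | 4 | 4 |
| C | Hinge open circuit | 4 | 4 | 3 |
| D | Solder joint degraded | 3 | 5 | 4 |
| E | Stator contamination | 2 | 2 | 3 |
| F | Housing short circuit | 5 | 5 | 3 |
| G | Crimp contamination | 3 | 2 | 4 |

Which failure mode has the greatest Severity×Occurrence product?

D

Criticality = Severity × Occurrence:
  A: 2 × 2 = 4
  B: 4 × 4 = 16
  C: 3 × 4 = 12
  D: 4 × 5 = 20
  E: 3 × 2 = 6
  F: 3 × 5 = 15
  G: 4 × 2 = 8
Highest criticality is 20 → D.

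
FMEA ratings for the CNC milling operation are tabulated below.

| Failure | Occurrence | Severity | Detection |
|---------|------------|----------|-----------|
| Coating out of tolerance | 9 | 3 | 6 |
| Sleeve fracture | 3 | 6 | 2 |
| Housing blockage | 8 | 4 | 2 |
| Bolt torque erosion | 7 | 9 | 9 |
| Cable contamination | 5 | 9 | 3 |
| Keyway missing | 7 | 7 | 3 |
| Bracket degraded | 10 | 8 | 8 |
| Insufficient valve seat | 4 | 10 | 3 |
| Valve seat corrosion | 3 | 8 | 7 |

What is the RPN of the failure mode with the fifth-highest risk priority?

147

RPN = Severity × Occurrence × Detection:
  Coating out of tolerance: 3 × 9 × 6 = 162
  Sleeve fracture: 6 × 3 × 2 = 36
  Housing blockage: 4 × 8 × 2 = 64
  Bolt torque erosion: 9 × 7 × 9 = 567
  Cable contamination: 9 × 5 × 3 = 135
  Keyway missing: 7 × 7 × 3 = 147
  Bracket degraded: 8 × 10 × 8 = 640
  Insufficient valve seat: 10 × 4 × 3 = 120
  Valve seat corrosion: 8 × 3 × 7 = 168
Sorted descending: 640, 567, 168, 162, 147, 135, 120, 64, 36.
The fifth-highest RPN is 147 (Keyway missing).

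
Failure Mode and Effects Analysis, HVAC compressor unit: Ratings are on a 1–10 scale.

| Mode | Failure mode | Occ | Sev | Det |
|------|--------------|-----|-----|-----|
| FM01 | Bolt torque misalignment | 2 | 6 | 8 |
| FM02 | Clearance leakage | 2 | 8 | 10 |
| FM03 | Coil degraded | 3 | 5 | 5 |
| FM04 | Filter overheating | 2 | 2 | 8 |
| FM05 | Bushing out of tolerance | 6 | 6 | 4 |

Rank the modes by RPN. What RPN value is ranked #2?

144

RPN = Severity × Occurrence × Detection:
  FM01: 6 × 2 × 8 = 96
  FM02: 8 × 2 × 10 = 160
  FM03: 5 × 3 × 5 = 75
  FM04: 2 × 2 × 8 = 32
  FM05: 6 × 6 × 4 = 144
Sorted descending: 160, 144, 96, 75, 32.
The second-highest RPN is 144 (FM05).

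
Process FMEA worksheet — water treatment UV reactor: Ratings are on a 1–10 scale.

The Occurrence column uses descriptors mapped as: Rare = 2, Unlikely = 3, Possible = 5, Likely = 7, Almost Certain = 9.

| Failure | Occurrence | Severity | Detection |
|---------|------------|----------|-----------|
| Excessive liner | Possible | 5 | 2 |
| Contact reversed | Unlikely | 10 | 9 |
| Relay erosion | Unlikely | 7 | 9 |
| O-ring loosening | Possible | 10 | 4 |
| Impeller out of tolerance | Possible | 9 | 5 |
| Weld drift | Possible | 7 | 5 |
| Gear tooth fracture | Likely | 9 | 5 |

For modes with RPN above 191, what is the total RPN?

1010

RPN = Severity × Occurrence × Detection:
  Excessive liner: 5 × 5 × 2 = 50
  Contact reversed: 10 × 3 × 9 = 270
  Relay erosion: 7 × 3 × 9 = 189
  O-ring loosening: 10 × 5 × 4 = 200
  Impeller out of tolerance: 9 × 5 × 5 = 225
  Weld drift: 7 × 5 × 5 = 175
  Gear tooth fracture: 9 × 7 × 5 = 315
RPN > 191: Contact reversed (270), O-ring loosening (200), Impeller out of tolerance (225), Gear tooth fracture (315).
Sum: 270 + 200 + 225 + 315 = 1010.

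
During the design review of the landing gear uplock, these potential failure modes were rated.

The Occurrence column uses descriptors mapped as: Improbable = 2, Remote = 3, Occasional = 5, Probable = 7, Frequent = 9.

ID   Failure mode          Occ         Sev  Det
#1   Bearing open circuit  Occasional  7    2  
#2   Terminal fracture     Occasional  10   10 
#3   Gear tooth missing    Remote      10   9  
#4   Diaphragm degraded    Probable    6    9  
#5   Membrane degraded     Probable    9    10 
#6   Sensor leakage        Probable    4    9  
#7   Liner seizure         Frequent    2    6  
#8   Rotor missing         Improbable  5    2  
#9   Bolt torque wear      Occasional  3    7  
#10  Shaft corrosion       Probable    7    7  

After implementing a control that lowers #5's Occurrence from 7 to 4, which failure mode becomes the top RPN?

#2

RPN = Severity × Occurrence × Detection:
  #1: 7 × 5 × 2 = 70
  #2: 10 × 5 × 10 = 500
  #3: 10 × 3 × 9 = 270
  #4: 6 × 7 × 9 = 378
  #5: 9 × 7 × 10 = 630
  #6: 4 × 7 × 9 = 252
  #7: 2 × 9 × 6 = 108
  #8: 5 × 2 × 2 = 20
  #9: 3 × 5 × 7 = 105
  #10: 7 × 7 × 7 = 343
After action: #5 → 9 × 4 × 10 = 360.
Revised RPNs: #2=500, #4=378, #5=360, #10=343, #3=270, #6=252, #7=108, #9=105, #1=70, #8=20.
Highest is now #2 (500).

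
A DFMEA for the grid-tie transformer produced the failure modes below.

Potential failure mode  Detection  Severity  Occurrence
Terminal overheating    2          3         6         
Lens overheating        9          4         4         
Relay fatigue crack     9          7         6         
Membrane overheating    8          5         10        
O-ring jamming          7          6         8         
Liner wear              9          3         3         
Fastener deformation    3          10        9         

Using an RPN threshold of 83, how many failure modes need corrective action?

RPN = Severity × Occurrence × Detection:
  Terminal overheating: 3 × 6 × 2 = 36
  Lens overheating: 4 × 4 × 9 = 144
  Relay fatigue crack: 7 × 6 × 9 = 378
  Membrane overheating: 5 × 10 × 8 = 400
  O-ring jamming: 6 × 8 × 7 = 336
  Liner wear: 3 × 3 × 9 = 81
  Fastener deformation: 10 × 9 × 3 = 270
Modes with RPN ≥ 83: Lens overheating (144), Relay fatigue crack (378), Membrane overheating (400), O-ring jamming (336), Fastener deformation (270) → 5.

5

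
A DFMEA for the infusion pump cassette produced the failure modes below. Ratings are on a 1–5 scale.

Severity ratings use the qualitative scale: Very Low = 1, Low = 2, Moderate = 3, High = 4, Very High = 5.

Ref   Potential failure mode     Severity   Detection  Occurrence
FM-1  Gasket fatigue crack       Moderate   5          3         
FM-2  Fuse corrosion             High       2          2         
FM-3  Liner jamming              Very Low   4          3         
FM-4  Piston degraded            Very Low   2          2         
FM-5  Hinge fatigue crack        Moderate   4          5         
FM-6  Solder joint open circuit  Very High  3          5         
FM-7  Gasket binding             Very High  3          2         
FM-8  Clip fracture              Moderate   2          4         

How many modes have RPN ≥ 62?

RPN = Severity × Occurrence × Detection:
  FM-1: 3 × 3 × 5 = 45
  FM-2: 4 × 2 × 2 = 16
  FM-3: 1 × 3 × 4 = 12
  FM-4: 1 × 2 × 2 = 4
  FM-5: 3 × 5 × 4 = 60
  FM-6: 5 × 5 × 3 = 75
  FM-7: 5 × 2 × 3 = 30
  FM-8: 3 × 4 × 2 = 24
Modes with RPN ≥ 62: FM-6 (75) → 1.

1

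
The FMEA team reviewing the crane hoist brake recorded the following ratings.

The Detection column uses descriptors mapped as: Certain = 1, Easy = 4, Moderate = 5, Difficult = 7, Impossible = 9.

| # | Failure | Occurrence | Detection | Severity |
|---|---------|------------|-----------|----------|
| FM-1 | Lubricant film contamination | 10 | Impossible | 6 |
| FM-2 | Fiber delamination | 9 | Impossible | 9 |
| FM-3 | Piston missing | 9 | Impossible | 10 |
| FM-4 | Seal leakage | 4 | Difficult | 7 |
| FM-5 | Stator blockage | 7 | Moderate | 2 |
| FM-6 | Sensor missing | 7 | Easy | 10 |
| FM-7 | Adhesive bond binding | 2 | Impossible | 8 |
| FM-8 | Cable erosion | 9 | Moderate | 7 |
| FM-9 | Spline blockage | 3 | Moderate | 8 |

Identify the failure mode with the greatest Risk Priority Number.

RPN = Severity × Occurrence × Detection:
  FM-1: 6 × 10 × 9 = 540
  FM-2: 9 × 9 × 9 = 729
  FM-3: 10 × 9 × 9 = 810
  FM-4: 7 × 4 × 7 = 196
  FM-5: 2 × 7 × 5 = 70
  FM-6: 10 × 7 × 4 = 280
  FM-7: 8 × 2 × 9 = 144
  FM-8: 7 × 9 × 5 = 315
  FM-9: 8 × 3 × 5 = 120
Highest RPN is 810 → FM-3.

FM-3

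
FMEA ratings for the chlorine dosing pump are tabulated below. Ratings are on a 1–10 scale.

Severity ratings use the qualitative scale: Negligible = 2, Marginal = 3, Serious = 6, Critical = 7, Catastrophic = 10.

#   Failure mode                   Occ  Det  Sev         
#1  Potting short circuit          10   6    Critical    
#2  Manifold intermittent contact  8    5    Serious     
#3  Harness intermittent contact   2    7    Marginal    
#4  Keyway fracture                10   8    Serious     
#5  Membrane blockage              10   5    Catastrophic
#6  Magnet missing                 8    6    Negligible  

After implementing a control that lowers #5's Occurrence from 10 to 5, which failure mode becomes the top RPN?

RPN = Severity × Occurrence × Detection:
  #1: 7 × 10 × 6 = 420
  #2: 6 × 8 × 5 = 240
  #3: 3 × 2 × 7 = 42
  #4: 6 × 10 × 8 = 480
  #5: 10 × 10 × 5 = 500
  #6: 2 × 8 × 6 = 96
After action: #5 → 10 × 5 × 5 = 250.
Revised RPNs: #4=480, #1=420, #5=250, #2=240, #6=96, #3=42.
Highest is now #4 (480).

#4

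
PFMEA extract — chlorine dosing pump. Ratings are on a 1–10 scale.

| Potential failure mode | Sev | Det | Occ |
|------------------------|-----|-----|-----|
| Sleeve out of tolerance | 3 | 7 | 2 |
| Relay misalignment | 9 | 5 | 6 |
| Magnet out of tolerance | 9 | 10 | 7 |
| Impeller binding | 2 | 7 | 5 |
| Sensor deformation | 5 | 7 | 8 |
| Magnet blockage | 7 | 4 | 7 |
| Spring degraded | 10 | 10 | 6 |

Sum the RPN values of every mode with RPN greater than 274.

1510

RPN = Severity × Occurrence × Detection:
  Sleeve out of tolerance: 3 × 2 × 7 = 42
  Relay misalignment: 9 × 6 × 5 = 270
  Magnet out of tolerance: 9 × 7 × 10 = 630
  Impeller binding: 2 × 5 × 7 = 70
  Sensor deformation: 5 × 8 × 7 = 280
  Magnet blockage: 7 × 7 × 4 = 196
  Spring degraded: 10 × 6 × 10 = 600
RPN > 274: Magnet out of tolerance (630), Sensor deformation (280), Spring degraded (600).
Sum: 630 + 280 + 600 = 1510.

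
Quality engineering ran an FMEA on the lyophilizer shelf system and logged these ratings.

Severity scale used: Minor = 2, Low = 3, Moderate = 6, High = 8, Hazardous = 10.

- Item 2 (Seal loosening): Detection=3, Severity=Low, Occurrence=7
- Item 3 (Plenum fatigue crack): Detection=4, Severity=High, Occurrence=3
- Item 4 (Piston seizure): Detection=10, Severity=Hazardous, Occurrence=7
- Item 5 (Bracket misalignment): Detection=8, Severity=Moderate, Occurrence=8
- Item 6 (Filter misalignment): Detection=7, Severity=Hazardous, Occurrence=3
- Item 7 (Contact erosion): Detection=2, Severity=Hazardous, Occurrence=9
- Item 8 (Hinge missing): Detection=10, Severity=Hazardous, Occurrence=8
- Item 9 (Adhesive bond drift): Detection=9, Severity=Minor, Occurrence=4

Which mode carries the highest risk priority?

Item 8

RPN = Severity × Occurrence × Detection:
  Item 2: 3 × 7 × 3 = 63
  Item 3: 8 × 3 × 4 = 96
  Item 4: 10 × 7 × 10 = 700
  Item 5: 6 × 8 × 8 = 384
  Item 6: 10 × 3 × 7 = 210
  Item 7: 10 × 9 × 2 = 180
  Item 8: 10 × 8 × 10 = 800
  Item 9: 2 × 4 × 9 = 72
Highest RPN is 800 → Item 8.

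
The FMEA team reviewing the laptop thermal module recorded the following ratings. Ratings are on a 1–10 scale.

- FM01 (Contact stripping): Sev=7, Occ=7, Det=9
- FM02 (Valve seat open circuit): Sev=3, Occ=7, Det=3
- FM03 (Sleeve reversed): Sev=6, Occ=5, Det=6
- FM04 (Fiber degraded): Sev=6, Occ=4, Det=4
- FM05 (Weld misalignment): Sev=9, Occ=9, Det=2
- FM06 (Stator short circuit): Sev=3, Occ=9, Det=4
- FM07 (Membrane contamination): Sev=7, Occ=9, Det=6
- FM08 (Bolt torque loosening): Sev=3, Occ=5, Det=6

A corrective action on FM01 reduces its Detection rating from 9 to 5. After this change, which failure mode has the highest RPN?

FM07

RPN = Severity × Occurrence × Detection:
  FM01: 7 × 7 × 9 = 441
  FM02: 3 × 7 × 3 = 63
  FM03: 6 × 5 × 6 = 180
  FM04: 6 × 4 × 4 = 96
  FM05: 9 × 9 × 2 = 162
  FM06: 3 × 9 × 4 = 108
  FM07: 7 × 9 × 6 = 378
  FM08: 3 × 5 × 6 = 90
After action: FM01 → 7 × 7 × 5 = 245.
Revised RPNs: FM07=378, FM01=245, FM03=180, FM05=162, FM06=108, FM04=96, FM08=90, FM02=63.
Highest is now FM07 (378).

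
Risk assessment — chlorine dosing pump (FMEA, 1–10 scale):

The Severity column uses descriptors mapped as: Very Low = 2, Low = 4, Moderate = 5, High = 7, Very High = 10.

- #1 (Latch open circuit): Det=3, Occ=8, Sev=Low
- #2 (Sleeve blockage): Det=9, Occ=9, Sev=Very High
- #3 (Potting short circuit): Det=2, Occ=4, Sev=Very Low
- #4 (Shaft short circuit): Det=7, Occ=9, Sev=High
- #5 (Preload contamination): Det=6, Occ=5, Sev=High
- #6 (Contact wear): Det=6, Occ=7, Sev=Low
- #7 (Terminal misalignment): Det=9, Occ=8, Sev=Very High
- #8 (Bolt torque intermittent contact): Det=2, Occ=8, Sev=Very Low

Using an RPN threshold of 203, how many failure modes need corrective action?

4

RPN = Severity × Occurrence × Detection:
  #1: 4 × 8 × 3 = 96
  #2: 10 × 9 × 9 = 810
  #3: 2 × 4 × 2 = 16
  #4: 7 × 9 × 7 = 441
  #5: 7 × 5 × 6 = 210
  #6: 4 × 7 × 6 = 168
  #7: 10 × 8 × 9 = 720
  #8: 2 × 8 × 2 = 32
Modes with RPN ≥ 203: #2 (810), #4 (441), #5 (210), #7 (720) → 4.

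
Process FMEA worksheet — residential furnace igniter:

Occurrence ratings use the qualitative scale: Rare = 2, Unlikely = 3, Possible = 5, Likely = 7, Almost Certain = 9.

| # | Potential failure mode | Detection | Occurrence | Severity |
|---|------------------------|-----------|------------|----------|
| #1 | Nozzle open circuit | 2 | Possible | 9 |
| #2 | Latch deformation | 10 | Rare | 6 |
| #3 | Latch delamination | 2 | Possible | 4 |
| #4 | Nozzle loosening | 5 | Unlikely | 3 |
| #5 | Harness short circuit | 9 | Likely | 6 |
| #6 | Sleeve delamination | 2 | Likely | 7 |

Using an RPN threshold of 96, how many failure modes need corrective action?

3

RPN = Severity × Occurrence × Detection:
  #1: 9 × 5 × 2 = 90
  #2: 6 × 2 × 10 = 120
  #3: 4 × 5 × 2 = 40
  #4: 3 × 3 × 5 = 45
  #5: 6 × 7 × 9 = 378
  #6: 7 × 7 × 2 = 98
Modes with RPN ≥ 96: #2 (120), #5 (378), #6 (98) → 3.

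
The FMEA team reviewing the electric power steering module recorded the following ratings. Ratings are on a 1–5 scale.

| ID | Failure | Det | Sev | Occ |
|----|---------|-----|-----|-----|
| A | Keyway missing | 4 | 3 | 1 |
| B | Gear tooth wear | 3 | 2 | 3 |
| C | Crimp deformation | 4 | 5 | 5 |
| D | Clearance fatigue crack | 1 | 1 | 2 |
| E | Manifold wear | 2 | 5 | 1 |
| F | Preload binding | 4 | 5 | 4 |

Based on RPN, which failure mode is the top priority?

RPN = Severity × Occurrence × Detection:
  A: 3 × 1 × 4 = 12
  B: 2 × 3 × 3 = 18
  C: 5 × 5 × 4 = 100
  D: 1 × 2 × 1 = 2
  E: 5 × 1 × 2 = 10
  F: 5 × 4 × 4 = 80
Highest RPN is 100 → C.

C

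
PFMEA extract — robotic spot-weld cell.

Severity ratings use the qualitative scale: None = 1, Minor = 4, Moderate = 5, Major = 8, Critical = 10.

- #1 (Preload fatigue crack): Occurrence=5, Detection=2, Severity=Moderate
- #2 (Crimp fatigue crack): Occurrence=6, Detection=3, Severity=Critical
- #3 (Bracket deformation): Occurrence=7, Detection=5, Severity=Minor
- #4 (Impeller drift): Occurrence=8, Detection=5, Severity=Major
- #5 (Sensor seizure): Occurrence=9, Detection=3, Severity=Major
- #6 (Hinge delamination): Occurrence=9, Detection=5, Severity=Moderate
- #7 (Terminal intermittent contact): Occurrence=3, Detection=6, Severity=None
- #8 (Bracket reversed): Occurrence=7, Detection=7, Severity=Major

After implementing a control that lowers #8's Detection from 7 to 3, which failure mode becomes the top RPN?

#4

RPN = Severity × Occurrence × Detection:
  #1: 5 × 5 × 2 = 50
  #2: 10 × 6 × 3 = 180
  #3: 4 × 7 × 5 = 140
  #4: 8 × 8 × 5 = 320
  #5: 8 × 9 × 3 = 216
  #6: 5 × 9 × 5 = 225
  #7: 1 × 3 × 6 = 18
  #8: 8 × 7 × 7 = 392
After action: #8 → 8 × 7 × 3 = 168.
Revised RPNs: #4=320, #6=225, #5=216, #2=180, #8=168, #3=140, #1=50, #7=18.
Highest is now #4 (320).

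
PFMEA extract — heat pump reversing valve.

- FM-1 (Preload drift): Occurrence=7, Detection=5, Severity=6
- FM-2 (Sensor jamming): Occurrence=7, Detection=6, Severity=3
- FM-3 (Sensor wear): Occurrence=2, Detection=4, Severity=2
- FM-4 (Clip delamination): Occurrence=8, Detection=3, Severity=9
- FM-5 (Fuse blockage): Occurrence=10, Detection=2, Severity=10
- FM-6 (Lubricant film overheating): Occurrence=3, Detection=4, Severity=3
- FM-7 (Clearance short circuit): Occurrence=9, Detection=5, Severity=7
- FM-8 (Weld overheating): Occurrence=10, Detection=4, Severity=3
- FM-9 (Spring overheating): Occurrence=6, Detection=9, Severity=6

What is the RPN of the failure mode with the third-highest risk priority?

216

RPN = Severity × Occurrence × Detection:
  FM-1: 6 × 7 × 5 = 210
  FM-2: 3 × 7 × 6 = 126
  FM-3: 2 × 2 × 4 = 16
  FM-4: 9 × 8 × 3 = 216
  FM-5: 10 × 10 × 2 = 200
  FM-6: 3 × 3 × 4 = 36
  FM-7: 7 × 9 × 5 = 315
  FM-8: 3 × 10 × 4 = 120
  FM-9: 6 × 6 × 9 = 324
Sorted descending: 324, 315, 216, 210, 200, 126, 120, 36, 16.
The third-highest RPN is 216 (FM-4).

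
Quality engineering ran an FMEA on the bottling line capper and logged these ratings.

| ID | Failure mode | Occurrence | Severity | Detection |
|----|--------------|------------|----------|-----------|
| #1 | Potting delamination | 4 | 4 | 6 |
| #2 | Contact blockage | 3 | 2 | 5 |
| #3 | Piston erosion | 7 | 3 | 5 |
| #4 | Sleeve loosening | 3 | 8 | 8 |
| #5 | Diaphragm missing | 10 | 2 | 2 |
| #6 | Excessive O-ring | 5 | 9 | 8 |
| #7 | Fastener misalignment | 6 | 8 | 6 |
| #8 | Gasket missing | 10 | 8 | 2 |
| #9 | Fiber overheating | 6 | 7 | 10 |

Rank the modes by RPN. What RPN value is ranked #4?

192

RPN = Severity × Occurrence × Detection:
  #1: 4 × 4 × 6 = 96
  #2: 2 × 3 × 5 = 30
  #3: 3 × 7 × 5 = 105
  #4: 8 × 3 × 8 = 192
  #5: 2 × 10 × 2 = 40
  #6: 9 × 5 × 8 = 360
  #7: 8 × 6 × 6 = 288
  #8: 8 × 10 × 2 = 160
  #9: 7 × 6 × 10 = 420
Sorted descending: 420, 360, 288, 192, 160, 105, 96, 40, 30.
The fourth-highest RPN is 192 (#4).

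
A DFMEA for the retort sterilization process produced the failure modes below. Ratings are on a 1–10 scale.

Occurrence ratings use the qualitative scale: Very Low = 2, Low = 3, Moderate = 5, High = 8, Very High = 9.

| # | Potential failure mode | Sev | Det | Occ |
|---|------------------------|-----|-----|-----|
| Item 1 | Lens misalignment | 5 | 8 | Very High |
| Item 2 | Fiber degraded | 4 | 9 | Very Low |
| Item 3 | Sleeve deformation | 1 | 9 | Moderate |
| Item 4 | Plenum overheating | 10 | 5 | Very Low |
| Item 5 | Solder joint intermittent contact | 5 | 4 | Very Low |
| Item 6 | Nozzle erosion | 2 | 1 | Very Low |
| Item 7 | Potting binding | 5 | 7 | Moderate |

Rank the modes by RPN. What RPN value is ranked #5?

45

RPN = Severity × Occurrence × Detection:
  Item 1: 5 × 9 × 8 = 360
  Item 2: 4 × 2 × 9 = 72
  Item 3: 1 × 5 × 9 = 45
  Item 4: 10 × 2 × 5 = 100
  Item 5: 5 × 2 × 4 = 40
  Item 6: 2 × 2 × 1 = 4
  Item 7: 5 × 5 × 7 = 175
Sorted descending: 360, 175, 100, 72, 45, 40, 4.
The fifth-highest RPN is 45 (Item 3).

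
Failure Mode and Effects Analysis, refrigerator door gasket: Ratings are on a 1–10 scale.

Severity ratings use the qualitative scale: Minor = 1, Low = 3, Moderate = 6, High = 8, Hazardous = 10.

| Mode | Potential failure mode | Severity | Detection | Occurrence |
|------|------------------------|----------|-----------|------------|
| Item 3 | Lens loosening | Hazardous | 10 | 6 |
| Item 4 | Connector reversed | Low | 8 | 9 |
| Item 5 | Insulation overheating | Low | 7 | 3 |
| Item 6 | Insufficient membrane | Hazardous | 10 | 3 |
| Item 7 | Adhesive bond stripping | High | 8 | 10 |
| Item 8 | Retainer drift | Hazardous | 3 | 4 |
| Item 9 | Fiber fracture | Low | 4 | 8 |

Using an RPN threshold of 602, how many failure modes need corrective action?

RPN = Severity × Occurrence × Detection:
  Item 3: 10 × 6 × 10 = 600
  Item 4: 3 × 9 × 8 = 216
  Item 5: 3 × 3 × 7 = 63
  Item 6: 10 × 3 × 10 = 300
  Item 7: 8 × 10 × 8 = 640
  Item 8: 10 × 4 × 3 = 120
  Item 9: 3 × 8 × 4 = 96
Modes with RPN ≥ 602: Item 7 (640) → 1.

1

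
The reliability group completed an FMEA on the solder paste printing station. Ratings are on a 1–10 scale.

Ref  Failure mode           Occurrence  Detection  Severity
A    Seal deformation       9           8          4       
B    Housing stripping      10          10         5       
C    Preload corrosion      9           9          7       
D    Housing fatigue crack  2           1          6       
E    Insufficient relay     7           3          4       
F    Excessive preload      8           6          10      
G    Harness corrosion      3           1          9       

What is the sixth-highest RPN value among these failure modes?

RPN = Severity × Occurrence × Detection:
  A: 4 × 9 × 8 = 288
  B: 5 × 10 × 10 = 500
  C: 7 × 9 × 9 = 567
  D: 6 × 2 × 1 = 12
  E: 4 × 7 × 3 = 84
  F: 10 × 8 × 6 = 480
  G: 9 × 3 × 1 = 27
Sorted descending: 567, 500, 480, 288, 84, 27, 12.
The sixth-highest RPN is 27 (G).

27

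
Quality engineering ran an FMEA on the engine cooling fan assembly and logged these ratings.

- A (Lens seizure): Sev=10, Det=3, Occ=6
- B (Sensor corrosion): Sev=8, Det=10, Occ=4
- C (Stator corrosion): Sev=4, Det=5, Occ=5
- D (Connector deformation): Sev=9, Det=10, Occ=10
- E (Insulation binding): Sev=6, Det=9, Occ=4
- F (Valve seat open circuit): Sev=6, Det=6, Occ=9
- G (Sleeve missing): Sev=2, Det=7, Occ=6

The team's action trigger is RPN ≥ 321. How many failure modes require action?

RPN = Severity × Occurrence × Detection:
  A: 10 × 6 × 3 = 180
  B: 8 × 4 × 10 = 320
  C: 4 × 5 × 5 = 100
  D: 9 × 10 × 10 = 900
  E: 6 × 4 × 9 = 216
  F: 6 × 9 × 6 = 324
  G: 2 × 6 × 7 = 84
Modes with RPN ≥ 321: D (900), F (324) → 2.

2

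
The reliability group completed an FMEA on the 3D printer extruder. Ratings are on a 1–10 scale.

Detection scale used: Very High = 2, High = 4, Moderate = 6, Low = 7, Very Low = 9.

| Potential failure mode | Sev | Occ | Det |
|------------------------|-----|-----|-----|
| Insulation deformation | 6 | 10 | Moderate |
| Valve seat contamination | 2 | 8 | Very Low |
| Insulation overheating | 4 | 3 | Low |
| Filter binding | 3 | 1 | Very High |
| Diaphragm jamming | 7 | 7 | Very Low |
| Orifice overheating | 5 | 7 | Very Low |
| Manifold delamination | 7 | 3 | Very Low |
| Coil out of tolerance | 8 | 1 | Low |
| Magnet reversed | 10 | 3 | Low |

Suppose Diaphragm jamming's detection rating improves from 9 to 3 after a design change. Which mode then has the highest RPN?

Insulation deformation

RPN = Severity × Occurrence × Detection:
  Insulation deformation: 6 × 10 × 6 = 360
  Valve seat contamination: 2 × 8 × 9 = 144
  Insulation overheating: 4 × 3 × 7 = 84
  Filter binding: 3 × 1 × 2 = 6
  Diaphragm jamming: 7 × 7 × 9 = 441
  Orifice overheating: 5 × 7 × 9 = 315
  Manifold delamination: 7 × 3 × 9 = 189
  Coil out of tolerance: 8 × 1 × 7 = 56
  Magnet reversed: 10 × 3 × 7 = 210
After action: Diaphragm jamming → 7 × 7 × 3 = 147.
Revised RPNs: Insulation deformation=360, Orifice overheating=315, Magnet reversed=210, Manifold delamination=189, Diaphragm jamming=147, Valve seat contamination=144, Insulation overheating=84, Coil out of tolerance=56, Filter binding=6.
Highest is now Insulation deformation (360).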